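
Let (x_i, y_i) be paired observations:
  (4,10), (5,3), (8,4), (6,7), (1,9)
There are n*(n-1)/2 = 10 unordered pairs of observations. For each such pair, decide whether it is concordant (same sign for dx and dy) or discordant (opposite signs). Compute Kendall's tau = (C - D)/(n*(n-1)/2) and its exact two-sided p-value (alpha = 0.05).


Step 1: Enumerate the 10 unordered pairs (i,j) with i<j and classify each by sign(x_j-x_i) * sign(y_j-y_i).
  (1,2):dx=+1,dy=-7->D; (1,3):dx=+4,dy=-6->D; (1,4):dx=+2,dy=-3->D; (1,5):dx=-3,dy=-1->C
  (2,3):dx=+3,dy=+1->C; (2,4):dx=+1,dy=+4->C; (2,5):dx=-4,dy=+6->D; (3,4):dx=-2,dy=+3->D
  (3,5):dx=-7,dy=+5->D; (4,5):dx=-5,dy=+2->D
Step 2: C = 3, D = 7, total pairs = 10.
Step 3: tau = (C - D)/(n(n-1)/2) = (3 - 7)/10 = -0.400000.
Step 4: Exact two-sided p-value (enumerate n! = 120 permutations of y under H0): p = 0.483333.
Step 5: alpha = 0.05. fail to reject H0.

tau_b = -0.4000 (C=3, D=7), p = 0.483333, fail to reject H0.


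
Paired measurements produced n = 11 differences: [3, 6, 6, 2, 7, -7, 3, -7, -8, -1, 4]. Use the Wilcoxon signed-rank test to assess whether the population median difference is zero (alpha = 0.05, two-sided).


Step 1: Drop any zero differences (none here) and take |d_i|.
|d| = [3, 6, 6, 2, 7, 7, 3, 7, 8, 1, 4]
Step 2: Midrank |d_i| (ties get averaged ranks).
ranks: |3|->3.5, |6|->6.5, |6|->6.5, |2|->2, |7|->9, |7|->9, |3|->3.5, |7|->9, |8|->11, |1|->1, |4|->5
Step 3: Attach original signs; sum ranks with positive sign and with negative sign.
W+ = 3.5 + 6.5 + 6.5 + 2 + 9 + 3.5 + 5 = 36
W- = 9 + 9 + 11 + 1 = 30
(Check: W+ + W- = 66 should equal n(n+1)/2 = 66.)
Step 4: Test statistic W = min(W+, W-) = 30.
Step 5: Ties in |d|, so use the tie-corrected normal approximation.
        E[W] = n(n+1)/4 = 11*12/4 = 33.
        Tie groups: |d|=3 (t=2), |d|=6 (t=2), |d|=7 (t=3); sum(t^3 - t) = 36.
        Var[W] = n(n+1)(2n+1)/24 - sum(t^3-t)/48 = 3036/24 - 36/48 = 125.75.
        z = (W - E[W]) / sqrt(Var[W]) = (30 - 33) / 11.2138 = -0.2675.
        Two-sided p = 2*Phi(z) = 0.789064.
Step 6: alpha = 0.05. fail to reject H0.

W+ = 36, W- = 30, W = min = 30, p = 0.789064, fail to reject H0.


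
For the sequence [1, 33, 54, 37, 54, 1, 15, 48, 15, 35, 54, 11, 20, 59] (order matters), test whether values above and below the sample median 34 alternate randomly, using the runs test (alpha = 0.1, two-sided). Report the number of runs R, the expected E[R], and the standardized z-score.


Step 1: Compute median = 34; label A = above, B = below.
Labels in order: BBAAABBABAABBA  (n_A = 7, n_B = 7)
Step 2: Count runs R = 8.
Step 3: Under H0 (random ordering), E[R] = 2*n_A*n_B/(n_A+n_B) + 1 = 2*7*7/14 + 1 = 8.0000.
        Var[R] = 2*n_A*n_B*(2*n_A*n_B - n_A - n_B) / ((n_A+n_B)^2 * (n_A+n_B-1)) = 8232/2548 = 3.2308.
        SD[R] = 1.7974.
Step 4: R = E[R], so z = 0 with no continuity correction.
Step 5: Two-sided p-value via normal approximation = 2*(1 - Phi(|z|)) = 1.000000.
Step 6: alpha = 0.1. fail to reject H0.

R = 8, z = 0.0000, p = 1.000000, fail to reject H0.


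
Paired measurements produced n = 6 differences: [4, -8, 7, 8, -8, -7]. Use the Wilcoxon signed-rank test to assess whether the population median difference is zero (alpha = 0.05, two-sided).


Step 1: Drop any zero differences (none here) and take |d_i|.
|d| = [4, 8, 7, 8, 8, 7]
Step 2: Midrank |d_i| (ties get averaged ranks).
ranks: |4|->1, |8|->5, |7|->2.5, |8|->5, |8|->5, |7|->2.5
Step 3: Attach original signs; sum ranks with positive sign and with negative sign.
W+ = 1 + 2.5 + 5 = 8.5
W- = 5 + 5 + 2.5 = 12.5
(Check: W+ + W- = 21 should equal n(n+1)/2 = 21.)
Step 4: Test statistic W = min(W+, W-) = 8.5.
Step 5: Ties in |d|, so use the tie-corrected normal approximation.
        E[W] = n(n+1)/4 = 6*7/4 = 10.5.
        Tie groups: |d|=7 (t=2), |d|=8 (t=3); sum(t^3 - t) = 30.
        Var[W] = n(n+1)(2n+1)/24 - sum(t^3-t)/48 = 546/24 - 30/48 = 22.125.
        z = (W - E[W]) / sqrt(Var[W]) = (8.5 - 10.5) / 4.7037 = -0.4252.
        Two-sided p = 2*Phi(z) = 0.670694.
Step 6: alpha = 0.05. fail to reject H0.

W+ = 8.5, W- = 12.5, W = min = 8.5, p = 0.670694, fail to reject H0.


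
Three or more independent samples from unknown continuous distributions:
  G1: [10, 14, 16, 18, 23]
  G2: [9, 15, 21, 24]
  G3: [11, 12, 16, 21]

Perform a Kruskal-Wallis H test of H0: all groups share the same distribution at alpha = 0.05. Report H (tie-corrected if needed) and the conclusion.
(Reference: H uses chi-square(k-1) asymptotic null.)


Step 1: Combine all N = 13 observations and assign midranks.
sorted (value, group, rank): (9,G2,1), (10,G1,2), (11,G3,3), (12,G3,4), (14,G1,5), (15,G2,6), (16,G1,7.5), (16,G3,7.5), (18,G1,9), (21,G2,10.5), (21,G3,10.5), (23,G1,12), (24,G2,13)
Step 2: Sum ranks within each group.
R_1 = 35.5 (n_1 = 5)
R_2 = 30.5 (n_2 = 4)
R_3 = 25 (n_3 = 4)
Step 3: H = 12/(N(N+1)) * sum(R_i^2/n_i) - 3(N+1)
     = 12/(13*14) * (35.5^2/5 + 30.5^2/4 + 25^2/4) - 3*14
     = 0.065934 * 640.862 - 42
     = 0.254670.
Step 4: Ties present; correction factor C = 1 - 12/(13^3 - 13) = 0.994505. Corrected H = 0.254670 / 0.994505 = 0.256077.
Step 5: Under H0, H ~ chi^2(2); p-value = 0.879819.
Step 6: alpha = 0.05. fail to reject H0.

H = 0.2561, df = 2, p = 0.879819, fail to reject H0.


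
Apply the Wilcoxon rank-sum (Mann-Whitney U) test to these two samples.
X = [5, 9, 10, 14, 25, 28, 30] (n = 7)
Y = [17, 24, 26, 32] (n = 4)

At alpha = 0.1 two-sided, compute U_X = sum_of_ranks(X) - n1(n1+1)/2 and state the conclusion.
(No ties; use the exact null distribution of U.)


Step 1: Combine and sort all 11 observations; assign midranks.
sorted (value, group): (5,X), (9,X), (10,X), (14,X), (17,Y), (24,Y), (25,X), (26,Y), (28,X), (30,X), (32,Y)
ranks: 5->1, 9->2, 10->3, 14->4, 17->5, 24->6, 25->7, 26->8, 28->9, 30->10, 32->11
Step 2: Rank sum for X: R1 = 1 + 2 + 3 + 4 + 7 + 9 + 10 = 36.
Step 3: U_X = R1 - n1(n1+1)/2 = 36 - 7*8/2 = 36 - 28 = 8.
       U_Y = n1*n2 - U_X = 28 - 8 = 20.
Step 4: No ties, so the exact null distribution of U (based on enumerating the C(11,7) = 330 equally likely rank assignments) gives the two-sided p-value.
Step 5: p-value = 0.315152; compare to alpha = 0.1. fail to reject H0.

U_X = 8, p = 0.315152, fail to reject H0 at alpha = 0.1.


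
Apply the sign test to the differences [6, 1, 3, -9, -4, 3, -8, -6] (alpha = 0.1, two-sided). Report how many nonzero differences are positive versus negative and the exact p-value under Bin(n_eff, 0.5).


Step 1: Discard zero differences. Original n = 8; n_eff = number of nonzero differences = 8.
Nonzero differences (with sign): +6, +1, +3, -9, -4, +3, -8, -6
Step 2: Count signs: positive = 4, negative = 4.
Step 3: Under H0: P(positive) = 0.5, so the number of positives S ~ Bin(8, 0.5).
Step 4: Two-sided exact p-value = sum of Bin(8,0.5) probabilities at or below the observed probability = 1.000000.
Step 5: alpha = 0.1. fail to reject H0.

n_eff = 8, pos = 4, neg = 4, p = 1.000000, fail to reject H0.


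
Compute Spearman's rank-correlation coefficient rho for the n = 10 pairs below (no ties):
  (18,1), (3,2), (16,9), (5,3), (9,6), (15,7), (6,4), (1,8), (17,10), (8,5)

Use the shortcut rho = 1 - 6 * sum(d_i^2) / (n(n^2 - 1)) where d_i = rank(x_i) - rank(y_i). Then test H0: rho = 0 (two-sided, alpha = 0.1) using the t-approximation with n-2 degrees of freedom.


Step 1: Rank x and y separately (midranks; no ties here).
rank(x): 18->10, 3->2, 16->8, 5->3, 9->6, 15->7, 6->4, 1->1, 17->9, 8->5
rank(y): 1->1, 2->2, 9->9, 3->3, 6->6, 7->7, 4->4, 8->8, 10->10, 5->5
Step 2: d_i = R_x(i) - R_y(i); compute d_i^2.
  (10-1)^2=81, (2-2)^2=0, (8-9)^2=1, (3-3)^2=0, (6-6)^2=0, (7-7)^2=0, (4-4)^2=0, (1-8)^2=49, (9-10)^2=1, (5-5)^2=0
sum(d^2) = 132.
Step 3: rho = 1 - 6*132 / (10*(10^2 - 1)) = 1 - 792/990 = 0.200000.
Step 4: Under H0, t = rho * sqrt((n-2)/(1-rho^2)) = 0.5774 ~ t(8).
Step 5: Two-sided p-value from the t-distribution with 8 df = 0.579584.
Step 6: alpha = 0.1. fail to reject H0.

rho = 0.2000, p = 0.579584, fail to reject H0 at alpha = 0.1.


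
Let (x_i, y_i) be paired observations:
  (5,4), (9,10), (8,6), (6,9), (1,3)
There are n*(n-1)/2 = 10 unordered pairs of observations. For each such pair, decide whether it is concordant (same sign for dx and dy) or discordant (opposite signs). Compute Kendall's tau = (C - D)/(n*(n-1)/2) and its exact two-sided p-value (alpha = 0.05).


Step 1: Enumerate the 10 unordered pairs (i,j) with i<j and classify each by sign(x_j-x_i) * sign(y_j-y_i).
  (1,2):dx=+4,dy=+6->C; (1,3):dx=+3,dy=+2->C; (1,4):dx=+1,dy=+5->C; (1,5):dx=-4,dy=-1->C
  (2,3):dx=-1,dy=-4->C; (2,4):dx=-3,dy=-1->C; (2,5):dx=-8,dy=-7->C; (3,4):dx=-2,dy=+3->D
  (3,5):dx=-7,dy=-3->C; (4,5):dx=-5,dy=-6->C
Step 2: C = 9, D = 1, total pairs = 10.
Step 3: tau = (C - D)/(n(n-1)/2) = (9 - 1)/10 = 0.800000.
Step 4: Exact two-sided p-value (enumerate n! = 120 permutations of y under H0): p = 0.083333.
Step 5: alpha = 0.05. fail to reject H0.

tau_b = 0.8000 (C=9, D=1), p = 0.083333, fail to reject H0.


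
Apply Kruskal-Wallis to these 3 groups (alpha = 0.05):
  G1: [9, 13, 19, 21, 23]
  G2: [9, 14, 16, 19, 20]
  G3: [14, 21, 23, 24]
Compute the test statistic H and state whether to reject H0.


Step 1: Combine all N = 14 observations and assign midranks.
sorted (value, group, rank): (9,G1,1.5), (9,G2,1.5), (13,G1,3), (14,G2,4.5), (14,G3,4.5), (16,G2,6), (19,G1,7.5), (19,G2,7.5), (20,G2,9), (21,G1,10.5), (21,G3,10.5), (23,G1,12.5), (23,G3,12.5), (24,G3,14)
Step 2: Sum ranks within each group.
R_1 = 35 (n_1 = 5)
R_2 = 28.5 (n_2 = 5)
R_3 = 41.5 (n_3 = 4)
Step 3: H = 12/(N(N+1)) * sum(R_i^2/n_i) - 3(N+1)
     = 12/(14*15) * (35^2/5 + 28.5^2/5 + 41.5^2/4) - 3*15
     = 0.057143 * 838.013 - 45
     = 2.886429.
Step 4: Ties present; correction factor C = 1 - 30/(14^3 - 14) = 0.989011. Corrected H = 2.886429 / 0.989011 = 2.918500.
Step 5: Under H0, H ~ chi^2(2); p-value = 0.232411.
Step 6: alpha = 0.05. fail to reject H0.

H = 2.9185, df = 2, p = 0.232411, fail to reject H0.


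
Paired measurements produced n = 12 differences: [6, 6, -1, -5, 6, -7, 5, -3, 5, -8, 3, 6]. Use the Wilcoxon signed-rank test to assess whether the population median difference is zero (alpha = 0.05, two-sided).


Step 1: Drop any zero differences (none here) and take |d_i|.
|d| = [6, 6, 1, 5, 6, 7, 5, 3, 5, 8, 3, 6]
Step 2: Midrank |d_i| (ties get averaged ranks).
ranks: |6|->8.5, |6|->8.5, |1|->1, |5|->5, |6|->8.5, |7|->11, |5|->5, |3|->2.5, |5|->5, |8|->12, |3|->2.5, |6|->8.5
Step 3: Attach original signs; sum ranks with positive sign and with negative sign.
W+ = 8.5 + 8.5 + 8.5 + 5 + 5 + 2.5 + 8.5 = 46.5
W- = 1 + 5 + 11 + 2.5 + 12 = 31.5
(Check: W+ + W- = 78 should equal n(n+1)/2 = 78.)
Step 4: Test statistic W = min(W+, W-) = 31.5.
Step 5: Ties in |d|, so use the tie-corrected normal approximation.
        E[W] = n(n+1)/4 = 12*13/4 = 39.
        Tie groups: |d|=3 (t=2), |d|=5 (t=3), |d|=6 (t=4); sum(t^3 - t) = 90.
        Var[W] = n(n+1)(2n+1)/24 - sum(t^3-t)/48 = 3900/24 - 90/48 = 160.625.
        z = (W - E[W]) / sqrt(Var[W]) = (31.5 - 39) / 12.6738 = -0.5918.
        Two-sided p = 2*Phi(z) = 0.554003.
Step 6: alpha = 0.05. fail to reject H0.

W+ = 46.5, W- = 31.5, W = min = 31.5, p = 0.554003, fail to reject H0.


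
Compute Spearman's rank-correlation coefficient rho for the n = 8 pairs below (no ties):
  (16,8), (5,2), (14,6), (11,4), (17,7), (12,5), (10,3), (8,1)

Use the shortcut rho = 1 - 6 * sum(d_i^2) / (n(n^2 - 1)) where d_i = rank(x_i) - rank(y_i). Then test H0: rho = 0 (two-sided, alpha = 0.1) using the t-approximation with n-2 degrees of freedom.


Step 1: Rank x and y separately (midranks; no ties here).
rank(x): 16->7, 5->1, 14->6, 11->4, 17->8, 12->5, 10->3, 8->2
rank(y): 8->8, 2->2, 6->6, 4->4, 7->7, 5->5, 3->3, 1->1
Step 2: d_i = R_x(i) - R_y(i); compute d_i^2.
  (7-8)^2=1, (1-2)^2=1, (6-6)^2=0, (4-4)^2=0, (8-7)^2=1, (5-5)^2=0, (3-3)^2=0, (2-1)^2=1
sum(d^2) = 4.
Step 3: rho = 1 - 6*4 / (8*(8^2 - 1)) = 1 - 24/504 = 0.952381.
Step 4: Under H0, t = rho * sqrt((n-2)/(1-rho^2)) = 7.6509 ~ t(6).
Step 5: Two-sided p-value from the t-distribution with 6 df = 0.000260.
Step 6: alpha = 0.1. reject H0.

rho = 0.9524, p = 0.000260, reject H0 at alpha = 0.1.


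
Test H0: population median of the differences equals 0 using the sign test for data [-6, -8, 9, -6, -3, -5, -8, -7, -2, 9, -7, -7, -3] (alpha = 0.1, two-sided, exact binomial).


Step 1: Discard zero differences. Original n = 13; n_eff = number of nonzero differences = 13.
Nonzero differences (with sign): -6, -8, +9, -6, -3, -5, -8, -7, -2, +9, -7, -7, -3
Step 2: Count signs: positive = 2, negative = 11.
Step 3: Under H0: P(positive) = 0.5, so the number of positives S ~ Bin(13, 0.5).
Step 4: Two-sided exact p-value = sum of Bin(13,0.5) probabilities at or below the observed probability = 0.022461.
Step 5: alpha = 0.1. reject H0.

n_eff = 13, pos = 2, neg = 11, p = 0.022461, reject H0.


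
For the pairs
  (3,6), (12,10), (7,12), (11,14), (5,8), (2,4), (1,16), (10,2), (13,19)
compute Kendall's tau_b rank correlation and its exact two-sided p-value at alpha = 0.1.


Step 1: Enumerate the 36 unordered pairs (i,j) with i<j and classify each by sign(x_j-x_i) * sign(y_j-y_i).
  (1,2):dx=+9,dy=+4->C; (1,3):dx=+4,dy=+6->C; (1,4):dx=+8,dy=+8->C; (1,5):dx=+2,dy=+2->C
  (1,6):dx=-1,dy=-2->C; (1,7):dx=-2,dy=+10->D; (1,8):dx=+7,dy=-4->D; (1,9):dx=+10,dy=+13->C
  (2,3):dx=-5,dy=+2->D; (2,4):dx=-1,dy=+4->D; (2,5):dx=-7,dy=-2->C; (2,6):dx=-10,dy=-6->C
  (2,7):dx=-11,dy=+6->D; (2,8):dx=-2,dy=-8->C; (2,9):dx=+1,dy=+9->C; (3,4):dx=+4,dy=+2->C
  (3,5):dx=-2,dy=-4->C; (3,6):dx=-5,dy=-8->C; (3,7):dx=-6,dy=+4->D; (3,8):dx=+3,dy=-10->D
  (3,9):dx=+6,dy=+7->C; (4,5):dx=-6,dy=-6->C; (4,6):dx=-9,dy=-10->C; (4,7):dx=-10,dy=+2->D
  (4,8):dx=-1,dy=-12->C; (4,9):dx=+2,dy=+5->C; (5,6):dx=-3,dy=-4->C; (5,7):dx=-4,dy=+8->D
  (5,8):dx=+5,dy=-6->D; (5,9):dx=+8,dy=+11->C; (6,7):dx=-1,dy=+12->D; (6,8):dx=+8,dy=-2->D
  (6,9):dx=+11,dy=+15->C; (7,8):dx=+9,dy=-14->D; (7,9):dx=+12,dy=+3->C; (8,9):dx=+3,dy=+17->C
Step 2: C = 23, D = 13, total pairs = 36.
Step 3: tau = (C - D)/(n(n-1)/2) = (23 - 13)/36 = 0.277778.
Step 4: Exact two-sided p-value (enumerate n! = 362880 permutations of y under H0): p = 0.358488.
Step 5: alpha = 0.1. fail to reject H0.

tau_b = 0.2778 (C=23, D=13), p = 0.358488, fail to reject H0.


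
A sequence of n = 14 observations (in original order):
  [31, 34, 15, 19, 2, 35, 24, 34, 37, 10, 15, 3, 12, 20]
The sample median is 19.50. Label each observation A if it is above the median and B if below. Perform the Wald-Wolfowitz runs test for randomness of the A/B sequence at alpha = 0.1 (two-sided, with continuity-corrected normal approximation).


Step 1: Compute median = 19.50; label A = above, B = below.
Labels in order: AABBBAAAABBBBA  (n_A = 7, n_B = 7)
Step 2: Count runs R = 5.
Step 3: Under H0 (random ordering), E[R] = 2*n_A*n_B/(n_A+n_B) + 1 = 2*7*7/14 + 1 = 8.0000.
        Var[R] = 2*n_A*n_B*(2*n_A*n_B - n_A - n_B) / ((n_A+n_B)^2 * (n_A+n_B-1)) = 8232/2548 = 3.2308.
        SD[R] = 1.7974.
Step 4: Continuity-corrected z = (R + 0.5 - E[R]) / SD[R] = (5 + 0.5 - 8.0000) / 1.7974 = -1.3909.
Step 5: Two-sided p-value via normal approximation = 2*(1 - Phi(|z|)) = 0.164264.
Step 6: alpha = 0.1. fail to reject H0.

R = 5, z = -1.3909, p = 0.164264, fail to reject H0.


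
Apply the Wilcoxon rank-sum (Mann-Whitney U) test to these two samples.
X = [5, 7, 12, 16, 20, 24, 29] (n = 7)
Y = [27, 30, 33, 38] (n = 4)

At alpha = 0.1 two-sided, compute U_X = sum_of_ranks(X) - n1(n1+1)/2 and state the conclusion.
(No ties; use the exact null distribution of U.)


Step 1: Combine and sort all 11 observations; assign midranks.
sorted (value, group): (5,X), (7,X), (12,X), (16,X), (20,X), (24,X), (27,Y), (29,X), (30,Y), (33,Y), (38,Y)
ranks: 5->1, 7->2, 12->3, 16->4, 20->5, 24->6, 27->7, 29->8, 30->9, 33->10, 38->11
Step 2: Rank sum for X: R1 = 1 + 2 + 3 + 4 + 5 + 6 + 8 = 29.
Step 3: U_X = R1 - n1(n1+1)/2 = 29 - 7*8/2 = 29 - 28 = 1.
       U_Y = n1*n2 - U_X = 28 - 1 = 27.
Step 4: No ties, so the exact null distribution of U (based on enumerating the C(11,7) = 330 equally likely rank assignments) gives the two-sided p-value.
Step 5: p-value = 0.012121; compare to alpha = 0.1. reject H0.

U_X = 1, p = 0.012121, reject H0 at alpha = 0.1.


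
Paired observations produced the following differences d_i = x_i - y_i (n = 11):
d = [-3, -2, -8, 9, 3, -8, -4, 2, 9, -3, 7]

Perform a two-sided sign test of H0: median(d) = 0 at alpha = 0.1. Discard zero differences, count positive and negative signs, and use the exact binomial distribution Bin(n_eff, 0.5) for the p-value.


Step 1: Discard zero differences. Original n = 11; n_eff = number of nonzero differences = 11.
Nonzero differences (with sign): -3, -2, -8, +9, +3, -8, -4, +2, +9, -3, +7
Step 2: Count signs: positive = 5, negative = 6.
Step 3: Under H0: P(positive) = 0.5, so the number of positives S ~ Bin(11, 0.5).
Step 4: Two-sided exact p-value = sum of Bin(11,0.5) probabilities at or below the observed probability = 1.000000.
Step 5: alpha = 0.1. fail to reject H0.

n_eff = 11, pos = 5, neg = 6, p = 1.000000, fail to reject H0.


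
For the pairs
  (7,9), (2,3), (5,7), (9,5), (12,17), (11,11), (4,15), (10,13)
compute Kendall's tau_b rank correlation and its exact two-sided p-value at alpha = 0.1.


Step 1: Enumerate the 28 unordered pairs (i,j) with i<j and classify each by sign(x_j-x_i) * sign(y_j-y_i).
  (1,2):dx=-5,dy=-6->C; (1,3):dx=-2,dy=-2->C; (1,4):dx=+2,dy=-4->D; (1,5):dx=+5,dy=+8->C
  (1,6):dx=+4,dy=+2->C; (1,7):dx=-3,dy=+6->D; (1,8):dx=+3,dy=+4->C; (2,3):dx=+3,dy=+4->C
  (2,4):dx=+7,dy=+2->C; (2,5):dx=+10,dy=+14->C; (2,6):dx=+9,dy=+8->C; (2,7):dx=+2,dy=+12->C
  (2,8):dx=+8,dy=+10->C; (3,4):dx=+4,dy=-2->D; (3,5):dx=+7,dy=+10->C; (3,6):dx=+6,dy=+4->C
  (3,7):dx=-1,dy=+8->D; (3,8):dx=+5,dy=+6->C; (4,5):dx=+3,dy=+12->C; (4,6):dx=+2,dy=+6->C
  (4,7):dx=-5,dy=+10->D; (4,8):dx=+1,dy=+8->C; (5,6):dx=-1,dy=-6->C; (5,7):dx=-8,dy=-2->C
  (5,8):dx=-2,dy=-4->C; (6,7):dx=-7,dy=+4->D; (6,8):dx=-1,dy=+2->D; (7,8):dx=+6,dy=-2->D
Step 2: C = 20, D = 8, total pairs = 28.
Step 3: tau = (C - D)/(n(n-1)/2) = (20 - 8)/28 = 0.428571.
Step 4: Exact two-sided p-value (enumerate n! = 40320 permutations of y under H0): p = 0.178869.
Step 5: alpha = 0.1. fail to reject H0.

tau_b = 0.4286 (C=20, D=8), p = 0.178869, fail to reject H0.


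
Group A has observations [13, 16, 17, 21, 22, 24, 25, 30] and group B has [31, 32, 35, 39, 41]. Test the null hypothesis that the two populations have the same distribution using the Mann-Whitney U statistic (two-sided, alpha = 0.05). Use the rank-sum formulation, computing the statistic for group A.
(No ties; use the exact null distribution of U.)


Step 1: Combine and sort all 13 observations; assign midranks.
sorted (value, group): (13,X), (16,X), (17,X), (21,X), (22,X), (24,X), (25,X), (30,X), (31,Y), (32,Y), (35,Y), (39,Y), (41,Y)
ranks: 13->1, 16->2, 17->3, 21->4, 22->5, 24->6, 25->7, 30->8, 31->9, 32->10, 35->11, 39->12, 41->13
Step 2: Rank sum for X: R1 = 1 + 2 + 3 + 4 + 5 + 6 + 7 + 8 = 36.
Step 3: U_X = R1 - n1(n1+1)/2 = 36 - 8*9/2 = 36 - 36 = 0.
       U_Y = n1*n2 - U_X = 40 - 0 = 40.
Step 4: No ties, so the exact null distribution of U (based on enumerating the C(13,8) = 1287 equally likely rank assignments) gives the two-sided p-value.
Step 5: p-value = 0.001554; compare to alpha = 0.05. reject H0.

U_X = 0, p = 0.001554, reject H0 at alpha = 0.05.


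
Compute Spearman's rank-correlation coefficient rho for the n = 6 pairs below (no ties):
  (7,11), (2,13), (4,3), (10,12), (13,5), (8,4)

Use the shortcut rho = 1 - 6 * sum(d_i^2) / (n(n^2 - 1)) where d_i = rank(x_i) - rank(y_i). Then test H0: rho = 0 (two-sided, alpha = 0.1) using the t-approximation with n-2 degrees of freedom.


Step 1: Rank x and y separately (midranks; no ties here).
rank(x): 7->3, 2->1, 4->2, 10->5, 13->6, 8->4
rank(y): 11->4, 13->6, 3->1, 12->5, 5->3, 4->2
Step 2: d_i = R_x(i) - R_y(i); compute d_i^2.
  (3-4)^2=1, (1-6)^2=25, (2-1)^2=1, (5-5)^2=0, (6-3)^2=9, (4-2)^2=4
sum(d^2) = 40.
Step 3: rho = 1 - 6*40 / (6*(6^2 - 1)) = 1 - 240/210 = -0.142857.
Step 4: Under H0, t = rho * sqrt((n-2)/(1-rho^2)) = -0.2887 ~ t(4).
Step 5: Two-sided p-value from the t-distribution with 4 df = 0.787172.
Step 6: alpha = 0.1. fail to reject H0.

rho = -0.1429, p = 0.787172, fail to reject H0 at alpha = 0.1.


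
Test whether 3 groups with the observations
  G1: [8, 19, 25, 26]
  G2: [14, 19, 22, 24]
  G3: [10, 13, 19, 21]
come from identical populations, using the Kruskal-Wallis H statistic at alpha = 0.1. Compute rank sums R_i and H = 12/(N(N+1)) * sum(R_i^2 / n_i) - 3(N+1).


Step 1: Combine all N = 12 observations and assign midranks.
sorted (value, group, rank): (8,G1,1), (10,G3,2), (13,G3,3), (14,G2,4), (19,G1,6), (19,G2,6), (19,G3,6), (21,G3,8), (22,G2,9), (24,G2,10), (25,G1,11), (26,G1,12)
Step 2: Sum ranks within each group.
R_1 = 30 (n_1 = 4)
R_2 = 29 (n_2 = 4)
R_3 = 19 (n_3 = 4)
Step 3: H = 12/(N(N+1)) * sum(R_i^2/n_i) - 3(N+1)
     = 12/(12*13) * (30^2/4 + 29^2/4 + 19^2/4) - 3*13
     = 0.076923 * 525.5 - 39
     = 1.423077.
Step 4: Ties present; correction factor C = 1 - 24/(12^3 - 12) = 0.986014. Corrected H = 1.423077 / 0.986014 = 1.443262.
Step 5: Under H0, H ~ chi^2(2); p-value = 0.485959.
Step 6: alpha = 0.1. fail to reject H0.

H = 1.4433, df = 2, p = 0.485959, fail to reject H0.


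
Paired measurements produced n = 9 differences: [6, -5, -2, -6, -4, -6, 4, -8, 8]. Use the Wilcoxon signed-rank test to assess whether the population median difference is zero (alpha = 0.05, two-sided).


Step 1: Drop any zero differences (none here) and take |d_i|.
|d| = [6, 5, 2, 6, 4, 6, 4, 8, 8]
Step 2: Midrank |d_i| (ties get averaged ranks).
ranks: |6|->6, |5|->4, |2|->1, |6|->6, |4|->2.5, |6|->6, |4|->2.5, |8|->8.5, |8|->8.5
Step 3: Attach original signs; sum ranks with positive sign and with negative sign.
W+ = 6 + 2.5 + 8.5 = 17
W- = 4 + 1 + 6 + 2.5 + 6 + 8.5 = 28
(Check: W+ + W- = 45 should equal n(n+1)/2 = 45.)
Step 4: Test statistic W = min(W+, W-) = 17.
Step 5: Ties in |d|, so use the tie-corrected normal approximation.
        E[W] = n(n+1)/4 = 9*10/4 = 22.5.
        Tie groups: |d|=4 (t=2), |d|=6 (t=3), |d|=8 (t=2); sum(t^3 - t) = 36.
        Var[W] = n(n+1)(2n+1)/24 - sum(t^3-t)/48 = 1710/24 - 36/48 = 70.5.
        z = (W - E[W]) / sqrt(Var[W]) = (17 - 22.5) / 8.3964 = -0.6550.
        Two-sided p = 2*Phi(z) = 0.512442.
Step 6: alpha = 0.05. fail to reject H0.

W+ = 17, W- = 28, W = min = 17, p = 0.512442, fail to reject H0.


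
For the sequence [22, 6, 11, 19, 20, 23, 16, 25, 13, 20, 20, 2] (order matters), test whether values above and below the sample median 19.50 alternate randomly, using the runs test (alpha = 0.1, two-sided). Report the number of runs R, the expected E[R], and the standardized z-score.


Step 1: Compute median = 19.50; label A = above, B = below.
Labels in order: ABBBAABABAAB  (n_A = 6, n_B = 6)
Step 2: Count runs R = 8.
Step 3: Under H0 (random ordering), E[R] = 2*n_A*n_B/(n_A+n_B) + 1 = 2*6*6/12 + 1 = 7.0000.
        Var[R] = 2*n_A*n_B*(2*n_A*n_B - n_A - n_B) / ((n_A+n_B)^2 * (n_A+n_B-1)) = 4320/1584 = 2.7273.
        SD[R] = 1.6514.
Step 4: Continuity-corrected z = (R - 0.5 - E[R]) / SD[R] = (8 - 0.5 - 7.0000) / 1.6514 = 0.3028.
Step 5: Two-sided p-value via normal approximation = 2*(1 - Phi(|z|)) = 0.762069.
Step 6: alpha = 0.1. fail to reject H0.

R = 8, z = 0.3028, p = 0.762069, fail to reject H0.


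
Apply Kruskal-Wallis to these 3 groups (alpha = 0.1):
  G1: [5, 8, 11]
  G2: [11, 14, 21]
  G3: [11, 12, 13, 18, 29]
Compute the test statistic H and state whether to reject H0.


Step 1: Combine all N = 11 observations and assign midranks.
sorted (value, group, rank): (5,G1,1), (8,G1,2), (11,G1,4), (11,G2,4), (11,G3,4), (12,G3,6), (13,G3,7), (14,G2,8), (18,G3,9), (21,G2,10), (29,G3,11)
Step 2: Sum ranks within each group.
R_1 = 7 (n_1 = 3)
R_2 = 22 (n_2 = 3)
R_3 = 37 (n_3 = 5)
Step 3: H = 12/(N(N+1)) * sum(R_i^2/n_i) - 3(N+1)
     = 12/(11*12) * (7^2/3 + 22^2/3 + 37^2/5) - 3*12
     = 0.090909 * 451.467 - 36
     = 5.042424.
Step 4: Ties present; correction factor C = 1 - 24/(11^3 - 11) = 0.981818. Corrected H = 5.042424 / 0.981818 = 5.135802.
Step 5: Under H0, H ~ chi^2(2); p-value = 0.076696.
Step 6: alpha = 0.1. reject H0.

H = 5.1358, df = 2, p = 0.076696, reject H0.


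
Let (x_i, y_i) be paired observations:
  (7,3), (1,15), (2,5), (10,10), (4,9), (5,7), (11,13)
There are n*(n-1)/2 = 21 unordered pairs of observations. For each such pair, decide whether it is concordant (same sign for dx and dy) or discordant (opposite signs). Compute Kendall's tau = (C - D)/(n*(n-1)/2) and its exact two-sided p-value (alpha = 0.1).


Step 1: Enumerate the 21 unordered pairs (i,j) with i<j and classify each by sign(x_j-x_i) * sign(y_j-y_i).
  (1,2):dx=-6,dy=+12->D; (1,3):dx=-5,dy=+2->D; (1,4):dx=+3,dy=+7->C; (1,5):dx=-3,dy=+6->D
  (1,6):dx=-2,dy=+4->D; (1,7):dx=+4,dy=+10->C; (2,3):dx=+1,dy=-10->D; (2,4):dx=+9,dy=-5->D
  (2,5):dx=+3,dy=-6->D; (2,6):dx=+4,dy=-8->D; (2,7):dx=+10,dy=-2->D; (3,4):dx=+8,dy=+5->C
  (3,5):dx=+2,dy=+4->C; (3,6):dx=+3,dy=+2->C; (3,7):dx=+9,dy=+8->C; (4,5):dx=-6,dy=-1->C
  (4,6):dx=-5,dy=-3->C; (4,7):dx=+1,dy=+3->C; (5,6):dx=+1,dy=-2->D; (5,7):dx=+7,dy=+4->C
  (6,7):dx=+6,dy=+6->C
Step 2: C = 11, D = 10, total pairs = 21.
Step 3: tau = (C - D)/(n(n-1)/2) = (11 - 10)/21 = 0.047619.
Step 4: Exact two-sided p-value (enumerate n! = 5040 permutations of y under H0): p = 1.000000.
Step 5: alpha = 0.1. fail to reject H0.

tau_b = 0.0476 (C=11, D=10), p = 1.000000, fail to reject H0.


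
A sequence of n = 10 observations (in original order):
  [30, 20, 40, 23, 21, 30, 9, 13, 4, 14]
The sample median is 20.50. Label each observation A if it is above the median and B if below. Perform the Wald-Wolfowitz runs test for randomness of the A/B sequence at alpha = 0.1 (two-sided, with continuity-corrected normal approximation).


Step 1: Compute median = 20.50; label A = above, B = below.
Labels in order: ABAAAABBBB  (n_A = 5, n_B = 5)
Step 2: Count runs R = 4.
Step 3: Under H0 (random ordering), E[R] = 2*n_A*n_B/(n_A+n_B) + 1 = 2*5*5/10 + 1 = 6.0000.
        Var[R] = 2*n_A*n_B*(2*n_A*n_B - n_A - n_B) / ((n_A+n_B)^2 * (n_A+n_B-1)) = 2000/900 = 2.2222.
        SD[R] = 1.4907.
Step 4: Continuity-corrected z = (R + 0.5 - E[R]) / SD[R] = (4 + 0.5 - 6.0000) / 1.4907 = -1.0062.
Step 5: Two-sided p-value via normal approximation = 2*(1 - Phi(|z|)) = 0.314305.
Step 6: alpha = 0.1. fail to reject H0.

R = 4, z = -1.0062, p = 0.314305, fail to reject H0.


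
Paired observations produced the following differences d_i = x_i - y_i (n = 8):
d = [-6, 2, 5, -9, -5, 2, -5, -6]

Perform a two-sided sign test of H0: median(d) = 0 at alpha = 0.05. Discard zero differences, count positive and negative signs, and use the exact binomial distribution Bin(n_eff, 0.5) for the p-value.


Step 1: Discard zero differences. Original n = 8; n_eff = number of nonzero differences = 8.
Nonzero differences (with sign): -6, +2, +5, -9, -5, +2, -5, -6
Step 2: Count signs: positive = 3, negative = 5.
Step 3: Under H0: P(positive) = 0.5, so the number of positives S ~ Bin(8, 0.5).
Step 4: Two-sided exact p-value = sum of Bin(8,0.5) probabilities at or below the observed probability = 0.726562.
Step 5: alpha = 0.05. fail to reject H0.

n_eff = 8, pos = 3, neg = 5, p = 0.726562, fail to reject H0.


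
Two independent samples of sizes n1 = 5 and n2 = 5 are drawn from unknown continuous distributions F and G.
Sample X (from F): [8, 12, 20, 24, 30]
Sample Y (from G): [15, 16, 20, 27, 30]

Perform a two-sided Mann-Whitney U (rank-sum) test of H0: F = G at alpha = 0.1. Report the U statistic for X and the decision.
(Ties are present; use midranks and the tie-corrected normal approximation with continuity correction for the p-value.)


Step 1: Combine and sort all 10 observations; assign midranks.
sorted (value, group): (8,X), (12,X), (15,Y), (16,Y), (20,X), (20,Y), (24,X), (27,Y), (30,X), (30,Y)
ranks: 8->1, 12->2, 15->3, 16->4, 20->5.5, 20->5.5, 24->7, 27->8, 30->9.5, 30->9.5
Step 2: Rank sum for X: R1 = 1 + 2 + 5.5 + 7 + 9.5 = 25.
Step 3: U_X = R1 - n1(n1+1)/2 = 25 - 5*6/2 = 25 - 15 = 10.
       U_Y = n1*n2 - U_X = 25 - 10 = 15.
Step 4: Ties are present, so use the tie-corrected normal approximation (with continuity correction) for the p-value.
Step 5: p-value = 0.674236; compare to alpha = 0.1. fail to reject H0.

U_X = 10, p = 0.674236, fail to reject H0 at alpha = 0.1.


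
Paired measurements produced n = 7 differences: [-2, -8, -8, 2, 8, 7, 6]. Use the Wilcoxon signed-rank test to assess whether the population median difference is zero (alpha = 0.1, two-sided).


Step 1: Drop any zero differences (none here) and take |d_i|.
|d| = [2, 8, 8, 2, 8, 7, 6]
Step 2: Midrank |d_i| (ties get averaged ranks).
ranks: |2|->1.5, |8|->6, |8|->6, |2|->1.5, |8|->6, |7|->4, |6|->3
Step 3: Attach original signs; sum ranks with positive sign and with negative sign.
W+ = 1.5 + 6 + 4 + 3 = 14.5
W- = 1.5 + 6 + 6 = 13.5
(Check: W+ + W- = 28 should equal n(n+1)/2 = 28.)
Step 4: Test statistic W = min(W+, W-) = 13.5.
Step 5: Ties in |d|, so use the tie-corrected normal approximation.
        E[W] = n(n+1)/4 = 7*8/4 = 14.
        Tie groups: |d|=2 (t=2), |d|=8 (t=3); sum(t^3 - t) = 30.
        Var[W] = n(n+1)(2n+1)/24 - sum(t^3-t)/48 = 840/24 - 30/48 = 34.375.
        z = (W - E[W]) / sqrt(Var[W]) = (13.5 - 14) / 5.8630 = -0.0853.
        Two-sided p = 2*Phi(z) = 0.932039.
Step 6: alpha = 0.1. fail to reject H0.

W+ = 14.5, W- = 13.5, W = min = 13.5, p = 0.932039, fail to reject H0.


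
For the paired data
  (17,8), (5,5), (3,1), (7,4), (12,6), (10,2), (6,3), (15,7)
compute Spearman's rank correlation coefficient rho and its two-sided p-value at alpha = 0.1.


Step 1: Rank x and y separately (midranks; no ties here).
rank(x): 17->8, 5->2, 3->1, 7->4, 12->6, 10->5, 6->3, 15->7
rank(y): 8->8, 5->5, 1->1, 4->4, 6->6, 2->2, 3->3, 7->7
Step 2: d_i = R_x(i) - R_y(i); compute d_i^2.
  (8-8)^2=0, (2-5)^2=9, (1-1)^2=0, (4-4)^2=0, (6-6)^2=0, (5-2)^2=9, (3-3)^2=0, (7-7)^2=0
sum(d^2) = 18.
Step 3: rho = 1 - 6*18 / (8*(8^2 - 1)) = 1 - 108/504 = 0.785714.
Step 4: Under H0, t = rho * sqrt((n-2)/(1-rho^2)) = 3.1113 ~ t(6).
Step 5: Two-sided p-value from the t-distribution with 6 df = 0.020815.
Step 6: alpha = 0.1. reject H0.

rho = 0.7857, p = 0.020815, reject H0 at alpha = 0.1.


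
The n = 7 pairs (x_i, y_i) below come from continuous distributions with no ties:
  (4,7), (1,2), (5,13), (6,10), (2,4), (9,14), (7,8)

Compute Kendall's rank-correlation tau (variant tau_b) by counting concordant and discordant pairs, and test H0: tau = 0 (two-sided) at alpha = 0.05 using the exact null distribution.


Step 1: Enumerate the 21 unordered pairs (i,j) with i<j and classify each by sign(x_j-x_i) * sign(y_j-y_i).
  (1,2):dx=-3,dy=-5->C; (1,3):dx=+1,dy=+6->C; (1,4):dx=+2,dy=+3->C; (1,5):dx=-2,dy=-3->C
  (1,6):dx=+5,dy=+7->C; (1,7):dx=+3,dy=+1->C; (2,3):dx=+4,dy=+11->C; (2,4):dx=+5,dy=+8->C
  (2,5):dx=+1,dy=+2->C; (2,6):dx=+8,dy=+12->C; (2,7):dx=+6,dy=+6->C; (3,4):dx=+1,dy=-3->D
  (3,5):dx=-3,dy=-9->C; (3,6):dx=+4,dy=+1->C; (3,7):dx=+2,dy=-5->D; (4,5):dx=-4,dy=-6->C
  (4,6):dx=+3,dy=+4->C; (4,7):dx=+1,dy=-2->D; (5,6):dx=+7,dy=+10->C; (5,7):dx=+5,dy=+4->C
  (6,7):dx=-2,dy=-6->C
Step 2: C = 18, D = 3, total pairs = 21.
Step 3: tau = (C - D)/(n(n-1)/2) = (18 - 3)/21 = 0.714286.
Step 4: Exact two-sided p-value (enumerate n! = 5040 permutations of y under H0): p = 0.030159.
Step 5: alpha = 0.05. reject H0.

tau_b = 0.7143 (C=18, D=3), p = 0.030159, reject H0.


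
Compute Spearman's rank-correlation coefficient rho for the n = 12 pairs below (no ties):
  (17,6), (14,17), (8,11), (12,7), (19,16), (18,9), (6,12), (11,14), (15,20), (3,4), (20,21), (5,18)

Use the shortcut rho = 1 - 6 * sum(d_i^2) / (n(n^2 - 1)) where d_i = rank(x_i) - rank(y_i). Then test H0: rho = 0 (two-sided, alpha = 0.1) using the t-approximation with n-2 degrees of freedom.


Step 1: Rank x and y separately (midranks; no ties here).
rank(x): 17->9, 14->7, 8->4, 12->6, 19->11, 18->10, 6->3, 11->5, 15->8, 3->1, 20->12, 5->2
rank(y): 6->2, 17->9, 11->5, 7->3, 16->8, 9->4, 12->6, 14->7, 20->11, 4->1, 21->12, 18->10
Step 2: d_i = R_x(i) - R_y(i); compute d_i^2.
  (9-2)^2=49, (7-9)^2=4, (4-5)^2=1, (6-3)^2=9, (11-8)^2=9, (10-4)^2=36, (3-6)^2=9, (5-7)^2=4, (8-11)^2=9, (1-1)^2=0, (12-12)^2=0, (2-10)^2=64
sum(d^2) = 194.
Step 3: rho = 1 - 6*194 / (12*(12^2 - 1)) = 1 - 1164/1716 = 0.321678.
Step 4: Under H0, t = rho * sqrt((n-2)/(1-rho^2)) = 1.0743 ~ t(10).
Step 5: Two-sided p-value from the t-distribution with 10 df = 0.307910.
Step 6: alpha = 0.1. fail to reject H0.

rho = 0.3217, p = 0.307910, fail to reject H0 at alpha = 0.1.


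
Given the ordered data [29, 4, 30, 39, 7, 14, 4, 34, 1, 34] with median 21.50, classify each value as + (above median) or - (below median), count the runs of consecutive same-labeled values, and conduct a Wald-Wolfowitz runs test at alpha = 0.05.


Step 1: Compute median = 21.50; label A = above, B = below.
Labels in order: ABAABBBABA  (n_A = 5, n_B = 5)
Step 2: Count runs R = 7.
Step 3: Under H0 (random ordering), E[R] = 2*n_A*n_B/(n_A+n_B) + 1 = 2*5*5/10 + 1 = 6.0000.
        Var[R] = 2*n_A*n_B*(2*n_A*n_B - n_A - n_B) / ((n_A+n_B)^2 * (n_A+n_B-1)) = 2000/900 = 2.2222.
        SD[R] = 1.4907.
Step 4: Continuity-corrected z = (R - 0.5 - E[R]) / SD[R] = (7 - 0.5 - 6.0000) / 1.4907 = 0.3354.
Step 5: Two-sided p-value via normal approximation = 2*(1 - Phi(|z|)) = 0.737316.
Step 6: alpha = 0.05. fail to reject H0.

R = 7, z = 0.3354, p = 0.737316, fail to reject H0.


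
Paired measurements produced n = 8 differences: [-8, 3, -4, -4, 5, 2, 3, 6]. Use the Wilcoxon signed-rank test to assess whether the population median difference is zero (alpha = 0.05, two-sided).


Step 1: Drop any zero differences (none here) and take |d_i|.
|d| = [8, 3, 4, 4, 5, 2, 3, 6]
Step 2: Midrank |d_i| (ties get averaged ranks).
ranks: |8|->8, |3|->2.5, |4|->4.5, |4|->4.5, |5|->6, |2|->1, |3|->2.5, |6|->7
Step 3: Attach original signs; sum ranks with positive sign and with negative sign.
W+ = 2.5 + 6 + 1 + 2.5 + 7 = 19
W- = 8 + 4.5 + 4.5 = 17
(Check: W+ + W- = 36 should equal n(n+1)/2 = 36.)
Step 4: Test statistic W = min(W+, W-) = 17.
Step 5: Ties in |d|, so use the tie-corrected normal approximation.
        E[W] = n(n+1)/4 = 8*9/4 = 18.
        Tie groups: |d|=3 (t=2), |d|=4 (t=2); sum(t^3 - t) = 12.
        Var[W] = n(n+1)(2n+1)/24 - sum(t^3-t)/48 = 1224/24 - 12/48 = 50.75.
        z = (W - E[W]) / sqrt(Var[W]) = (17 - 18) / 7.1239 = -0.1404.
        Two-sided p = 2*Phi(z) = 0.888366.
Step 6: alpha = 0.05. fail to reject H0.

W+ = 19, W- = 17, W = min = 17, p = 0.888366, fail to reject H0.


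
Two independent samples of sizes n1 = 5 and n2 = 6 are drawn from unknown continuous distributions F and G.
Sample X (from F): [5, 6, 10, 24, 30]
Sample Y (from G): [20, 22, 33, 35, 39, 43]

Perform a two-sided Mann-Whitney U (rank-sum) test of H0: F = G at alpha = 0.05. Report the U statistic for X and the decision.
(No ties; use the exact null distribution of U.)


Step 1: Combine and sort all 11 observations; assign midranks.
sorted (value, group): (5,X), (6,X), (10,X), (20,Y), (22,Y), (24,X), (30,X), (33,Y), (35,Y), (39,Y), (43,Y)
ranks: 5->1, 6->2, 10->3, 20->4, 22->5, 24->6, 30->7, 33->8, 35->9, 39->10, 43->11
Step 2: Rank sum for X: R1 = 1 + 2 + 3 + 6 + 7 = 19.
Step 3: U_X = R1 - n1(n1+1)/2 = 19 - 5*6/2 = 19 - 15 = 4.
       U_Y = n1*n2 - U_X = 30 - 4 = 26.
Step 4: No ties, so the exact null distribution of U (based on enumerating the C(11,5) = 462 equally likely rank assignments) gives the two-sided p-value.
Step 5: p-value = 0.051948; compare to alpha = 0.05. fail to reject H0.

U_X = 4, p = 0.051948, fail to reject H0 at alpha = 0.05.


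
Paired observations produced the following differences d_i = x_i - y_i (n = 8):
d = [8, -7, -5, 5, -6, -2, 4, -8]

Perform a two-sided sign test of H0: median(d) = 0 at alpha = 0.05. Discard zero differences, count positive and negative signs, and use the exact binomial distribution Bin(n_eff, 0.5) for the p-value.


Step 1: Discard zero differences. Original n = 8; n_eff = number of nonzero differences = 8.
Nonzero differences (with sign): +8, -7, -5, +5, -6, -2, +4, -8
Step 2: Count signs: positive = 3, negative = 5.
Step 3: Under H0: P(positive) = 0.5, so the number of positives S ~ Bin(8, 0.5).
Step 4: Two-sided exact p-value = sum of Bin(8,0.5) probabilities at or below the observed probability = 0.726562.
Step 5: alpha = 0.05. fail to reject H0.

n_eff = 8, pos = 3, neg = 5, p = 0.726562, fail to reject H0.


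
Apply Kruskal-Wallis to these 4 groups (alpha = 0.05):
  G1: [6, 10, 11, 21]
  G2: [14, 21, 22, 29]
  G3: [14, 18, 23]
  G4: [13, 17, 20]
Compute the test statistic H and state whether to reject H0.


Step 1: Combine all N = 14 observations and assign midranks.
sorted (value, group, rank): (6,G1,1), (10,G1,2), (11,G1,3), (13,G4,4), (14,G2,5.5), (14,G3,5.5), (17,G4,7), (18,G3,8), (20,G4,9), (21,G1,10.5), (21,G2,10.5), (22,G2,12), (23,G3,13), (29,G2,14)
Step 2: Sum ranks within each group.
R_1 = 16.5 (n_1 = 4)
R_2 = 42 (n_2 = 4)
R_3 = 26.5 (n_3 = 3)
R_4 = 20 (n_4 = 3)
Step 3: H = 12/(N(N+1)) * sum(R_i^2/n_i) - 3(N+1)
     = 12/(14*15) * (16.5^2/4 + 42^2/4 + 26.5^2/3 + 20^2/3) - 3*15
     = 0.057143 * 876.479 - 45
     = 5.084524.
Step 4: Ties present; correction factor C = 1 - 12/(14^3 - 14) = 0.995604. Corrected H = 5.084524 / 0.995604 = 5.106972.
Step 5: Under H0, H ~ chi^2(3); p-value = 0.164130.
Step 6: alpha = 0.05. fail to reject H0.

H = 5.1070, df = 3, p = 0.164130, fail to reject H0.


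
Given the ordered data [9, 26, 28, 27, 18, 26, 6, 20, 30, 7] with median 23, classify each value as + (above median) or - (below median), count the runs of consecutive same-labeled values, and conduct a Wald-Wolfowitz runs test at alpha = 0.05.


Step 1: Compute median = 23; label A = above, B = below.
Labels in order: BAAABABBAB  (n_A = 5, n_B = 5)
Step 2: Count runs R = 7.
Step 3: Under H0 (random ordering), E[R] = 2*n_A*n_B/(n_A+n_B) + 1 = 2*5*5/10 + 1 = 6.0000.
        Var[R] = 2*n_A*n_B*(2*n_A*n_B - n_A - n_B) / ((n_A+n_B)^2 * (n_A+n_B-1)) = 2000/900 = 2.2222.
        SD[R] = 1.4907.
Step 4: Continuity-corrected z = (R - 0.5 - E[R]) / SD[R] = (7 - 0.5 - 6.0000) / 1.4907 = 0.3354.
Step 5: Two-sided p-value via normal approximation = 2*(1 - Phi(|z|)) = 0.737316.
Step 6: alpha = 0.05. fail to reject H0.

R = 7, z = 0.3354, p = 0.737316, fail to reject H0.


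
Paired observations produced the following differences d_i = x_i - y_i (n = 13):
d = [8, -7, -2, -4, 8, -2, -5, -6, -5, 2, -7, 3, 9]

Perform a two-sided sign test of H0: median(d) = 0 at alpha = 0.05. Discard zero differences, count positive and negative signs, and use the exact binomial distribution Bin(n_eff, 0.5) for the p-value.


Step 1: Discard zero differences. Original n = 13; n_eff = number of nonzero differences = 13.
Nonzero differences (with sign): +8, -7, -2, -4, +8, -2, -5, -6, -5, +2, -7, +3, +9
Step 2: Count signs: positive = 5, negative = 8.
Step 3: Under H0: P(positive) = 0.5, so the number of positives S ~ Bin(13, 0.5).
Step 4: Two-sided exact p-value = sum of Bin(13,0.5) probabilities at or below the observed probability = 0.581055.
Step 5: alpha = 0.05. fail to reject H0.

n_eff = 13, pos = 5, neg = 8, p = 0.581055, fail to reject H0.


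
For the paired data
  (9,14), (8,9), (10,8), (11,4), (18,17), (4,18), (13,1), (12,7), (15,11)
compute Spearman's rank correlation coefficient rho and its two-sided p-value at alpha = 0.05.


Step 1: Rank x and y separately (midranks; no ties here).
rank(x): 9->3, 8->2, 10->4, 11->5, 18->9, 4->1, 13->7, 12->6, 15->8
rank(y): 14->7, 9->5, 8->4, 4->2, 17->8, 18->9, 1->1, 7->3, 11->6
Step 2: d_i = R_x(i) - R_y(i); compute d_i^2.
  (3-7)^2=16, (2-5)^2=9, (4-4)^2=0, (5-2)^2=9, (9-8)^2=1, (1-9)^2=64, (7-1)^2=36, (6-3)^2=9, (8-6)^2=4
sum(d^2) = 148.
Step 3: rho = 1 - 6*148 / (9*(9^2 - 1)) = 1 - 888/720 = -0.233333.
Step 4: Under H0, t = rho * sqrt((n-2)/(1-rho^2)) = -0.6349 ~ t(7).
Step 5: Two-sided p-value from the t-distribution with 7 df = 0.545699.
Step 6: alpha = 0.05. fail to reject H0.

rho = -0.2333, p = 0.545699, fail to reject H0 at alpha = 0.05.


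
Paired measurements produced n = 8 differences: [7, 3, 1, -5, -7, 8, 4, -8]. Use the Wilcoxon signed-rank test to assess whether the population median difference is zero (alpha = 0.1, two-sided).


Step 1: Drop any zero differences (none here) and take |d_i|.
|d| = [7, 3, 1, 5, 7, 8, 4, 8]
Step 2: Midrank |d_i| (ties get averaged ranks).
ranks: |7|->5.5, |3|->2, |1|->1, |5|->4, |7|->5.5, |8|->7.5, |4|->3, |8|->7.5
Step 3: Attach original signs; sum ranks with positive sign and with negative sign.
W+ = 5.5 + 2 + 1 + 7.5 + 3 = 19
W- = 4 + 5.5 + 7.5 = 17
(Check: W+ + W- = 36 should equal n(n+1)/2 = 36.)
Step 4: Test statistic W = min(W+, W-) = 17.
Step 5: Ties in |d|, so use the tie-corrected normal approximation.
        E[W] = n(n+1)/4 = 8*9/4 = 18.
        Tie groups: |d|=7 (t=2), |d|=8 (t=2); sum(t^3 - t) = 12.
        Var[W] = n(n+1)(2n+1)/24 - sum(t^3-t)/48 = 1224/24 - 12/48 = 50.75.
        z = (W - E[W]) / sqrt(Var[W]) = (17 - 18) / 7.1239 = -0.1404.
        Two-sided p = 2*Phi(z) = 0.888366.
Step 6: alpha = 0.1. fail to reject H0.

W+ = 19, W- = 17, W = min = 17, p = 0.888366, fail to reject H0.
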